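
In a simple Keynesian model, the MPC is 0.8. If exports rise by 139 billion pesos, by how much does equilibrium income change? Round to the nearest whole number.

The multiplier is 1/(1 − MPC) = 1/0.2.
ΔY = 139/0.2 = 695.00 ≈ 695

ΔY ≈ 695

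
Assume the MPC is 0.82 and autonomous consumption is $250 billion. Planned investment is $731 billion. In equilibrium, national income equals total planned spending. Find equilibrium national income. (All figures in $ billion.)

Y = C + I = 250 + 0.82Y + 731
Y − 0.82Y = 981
0.18Y = 981, so Y = 981/0.18 = 5450

Y = 5450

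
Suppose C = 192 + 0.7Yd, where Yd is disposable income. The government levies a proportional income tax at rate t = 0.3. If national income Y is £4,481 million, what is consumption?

Yd = (1 − 0.3)(4481) = 0.7(4481) = 3136.7
C = 192 + 0.7(3136.7) = 192 + 2195.69 = 2387.69

C = 2387.69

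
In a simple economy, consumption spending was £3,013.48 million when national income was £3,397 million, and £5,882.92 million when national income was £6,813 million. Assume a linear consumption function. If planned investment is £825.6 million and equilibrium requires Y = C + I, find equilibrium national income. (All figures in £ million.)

Y = 6160

MPC = (5882.92 − 3013.48)/(6813 − 3397) = 2869.44/3416 = 0.84
a = 3013.48 − 0.84(3397) = 160
Equilibrium: Y = 160 + 0.84Y + 825.6
0.16Y = 985.6, so Y = 985.6/0.16 = 6160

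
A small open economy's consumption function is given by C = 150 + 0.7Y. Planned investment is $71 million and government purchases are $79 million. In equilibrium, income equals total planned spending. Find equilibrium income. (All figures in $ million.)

Y = 1000

Y = C + I + G = 150 + 0.7Y + 71 + 79
Y − 0.7Y = 300
0.3Y = 300, so Y = 300/0.3 = 1000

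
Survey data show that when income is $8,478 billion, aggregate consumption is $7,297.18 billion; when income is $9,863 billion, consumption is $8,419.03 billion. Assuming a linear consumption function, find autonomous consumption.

a = 430

MPC = ΔC/ΔY = (8419.03 − 7297.18)/(9863 − 8478) = 1121.85/1385 = 0.81
a = C − MPC·Y = 7297.18 − 0.81(8478) = 7297.18 − 6867.18 = 430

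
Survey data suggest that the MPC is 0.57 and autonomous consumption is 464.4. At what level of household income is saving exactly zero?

Y = 1080

At break-even, C = Y: 464.4 + 0.57Y = Y
0.43Y = 464.4, so Y = 464.4/0.43 = 1080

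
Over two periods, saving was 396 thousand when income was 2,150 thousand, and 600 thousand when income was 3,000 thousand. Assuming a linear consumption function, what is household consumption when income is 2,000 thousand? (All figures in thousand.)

C = 1640

MPS = ΔS/ΔY = (600 − 396)/(3000 − 2150) = 204/850 = 0.24
MPC = 1 − MPS = 0.76
Autonomous saving = 396 − 0.24(2150) = -120, so a = 120
C = 120 + 0.76(2000) = 120 + 1520 = 1640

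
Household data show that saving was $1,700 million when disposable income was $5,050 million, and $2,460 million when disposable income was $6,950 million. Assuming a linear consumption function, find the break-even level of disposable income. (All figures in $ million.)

Y = 800

MPS = ΔS/ΔY = (2460 − 1700)/(6950 − 5050) = 760/1900 = 0.4
MPC = 1 − MPS = 0.6
From S(5050) = 1700: −a + 0.4(5050) = 1700, so a = 2020 − 1700 = 320
Break-even (S = 0): Y = a/MPS = 320/0.4 = 800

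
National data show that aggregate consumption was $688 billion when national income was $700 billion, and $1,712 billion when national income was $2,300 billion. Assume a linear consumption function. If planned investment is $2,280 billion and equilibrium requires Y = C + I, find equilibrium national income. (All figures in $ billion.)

MPC = (1712 − 688)/(2300 − 700) = 1024/1600 = 0.64
a = 688 − 0.64(700) = 240
Equilibrium: Y = 240 + 0.64Y + 2280
0.36Y = 2520, so Y = 2520/0.36 = 7000

Y = 7000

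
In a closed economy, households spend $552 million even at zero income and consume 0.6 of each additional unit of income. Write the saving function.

S = -552 + 0.4Y

S = Y − C = Y − (552 + 0.6Y) = -552 + (1 − 0.6)Y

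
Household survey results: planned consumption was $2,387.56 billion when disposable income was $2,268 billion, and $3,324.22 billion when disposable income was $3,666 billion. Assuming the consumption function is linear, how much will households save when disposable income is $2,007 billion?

S = -205.69

MPC = (3324.22 − 2387.56)/(3666 − 2268) = 936.66/1398 = 0.67
a = 2387.56 − 0.67(2268) = 2387.56 − 1519.56 = 868
C = 868 + 0.67(2007) = 2212.69
S = 2007 − 2212.69 = -205.69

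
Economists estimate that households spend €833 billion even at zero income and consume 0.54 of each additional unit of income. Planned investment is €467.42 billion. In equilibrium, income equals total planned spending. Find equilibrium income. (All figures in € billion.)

Y = 2827

Y = C + I = 833 + 0.54Y + 467.42
Y − 0.54Y = 1300.42
0.46Y = 1300.42, so Y = 1300.42/0.46 = 2827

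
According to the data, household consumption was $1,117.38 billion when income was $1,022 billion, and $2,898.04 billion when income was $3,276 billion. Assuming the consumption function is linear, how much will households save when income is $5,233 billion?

S = 788.93

MPC = (2898.04 − 1117.38)/(3276 − 1022) = 1780.66/2254 = 0.79
a = 1117.38 − 0.79(1022) = 1117.38 − 807.38 = 310
C = 310 + 0.79(5233) = 4444.07
S = 5233 − 4444.07 = 788.93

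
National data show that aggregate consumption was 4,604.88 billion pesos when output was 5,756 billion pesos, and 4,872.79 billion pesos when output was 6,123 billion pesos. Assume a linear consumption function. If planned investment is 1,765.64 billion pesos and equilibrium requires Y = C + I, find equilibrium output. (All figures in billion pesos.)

MPC = (4872.79 − 4604.88)/(6123 − 5756) = 267.91/367 = 0.73
a = 4604.88 − 0.73(5756) = 403
Equilibrium: Y = 403 + 0.73Y + 1765.64
0.27Y = 2168.64, so Y = 2168.64/0.27 = 8032

Y = 8032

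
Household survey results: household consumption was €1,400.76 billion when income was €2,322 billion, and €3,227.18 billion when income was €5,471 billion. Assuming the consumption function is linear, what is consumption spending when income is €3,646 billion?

MPC = (3227.18 − 1400.76)/(5471 − 2322) = 1826.42/3149 = 0.58
a = 1400.76 − 0.58(2322) = 1400.76 − 1346.76 = 54
C = 54 + 0.58(3646) = 54 + 2114.68 = 2168.68

C = 2168.68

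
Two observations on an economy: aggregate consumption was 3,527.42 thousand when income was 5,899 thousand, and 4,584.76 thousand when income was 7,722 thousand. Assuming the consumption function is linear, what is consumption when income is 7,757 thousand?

MPC = (4584.76 − 3527.42)/(7722 − 5899) = 1057.34/1823 = 0.58
a = 3527.42 − 0.58(5899) = 3527.42 − 3421.42 = 106
C = 106 + 0.58(7757) = 106 + 4499.06 = 4605.06

C = 4605.06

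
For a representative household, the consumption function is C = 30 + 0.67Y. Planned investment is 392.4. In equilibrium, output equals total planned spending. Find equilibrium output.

Y = 1280

Y = C + I = 30 + 0.67Y + 392.4
Y − 0.67Y = 422.4
0.33Y = 422.4, so Y = 422.4/0.33 = 1280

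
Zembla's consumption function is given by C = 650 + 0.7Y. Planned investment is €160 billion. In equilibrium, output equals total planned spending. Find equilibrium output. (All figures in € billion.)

Y = 2700

Y = C + I = 650 + 0.7Y + 160
Y − 0.7Y = 810
0.3Y = 810, so Y = 810/0.3 = 2700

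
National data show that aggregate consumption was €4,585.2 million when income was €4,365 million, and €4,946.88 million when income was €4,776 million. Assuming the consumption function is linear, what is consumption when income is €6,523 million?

MPC = (4946.88 − 4585.2)/(4776 − 4365) = 361.68/411 = 0.88
a = 4585.2 − 0.88(4365) = 4585.2 − 3841.2 = 744
C = 744 + 0.88(6523) = 744 + 5740.24 = 6484.24

C = 6484.24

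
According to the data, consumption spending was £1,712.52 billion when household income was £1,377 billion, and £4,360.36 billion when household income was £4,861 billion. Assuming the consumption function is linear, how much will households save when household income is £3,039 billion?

S = 63.36

MPC = (4360.36 − 1712.52)/(4861 − 1377) = 2647.84/3484 = 0.76
a = 1712.52 − 0.76(1377) = 1712.52 − 1046.52 = 666
C = 666 + 0.76(3039) = 2975.64
S = 3039 − 2975.64 = 63.36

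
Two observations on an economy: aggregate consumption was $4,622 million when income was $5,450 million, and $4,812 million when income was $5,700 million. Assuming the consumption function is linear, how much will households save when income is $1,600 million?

MPC = (4812 − 4622)/(5700 − 5450) = 190/250 = 0.76
a = 4622 − 0.76(5450) = 4622 − 4142 = 480
C = 480 + 0.76(1600) = 1696
S = 1600 − 1696 = -96

S = -96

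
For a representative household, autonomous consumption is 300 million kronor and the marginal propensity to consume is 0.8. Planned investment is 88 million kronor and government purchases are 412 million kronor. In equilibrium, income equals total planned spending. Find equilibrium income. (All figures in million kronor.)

Y = 4000

Y = C + I + G = 300 + 0.8Y + 88 + 412
Y − 0.8Y = 800
0.2Y = 800, so Y = 800/0.2 = 4000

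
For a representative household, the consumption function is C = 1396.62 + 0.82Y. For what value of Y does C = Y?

Y = 7759

At break-even, C = Y: 1396.62 + 0.82Y = Y
0.18Y = 1396.62, so Y = 1396.62/0.18 = 7759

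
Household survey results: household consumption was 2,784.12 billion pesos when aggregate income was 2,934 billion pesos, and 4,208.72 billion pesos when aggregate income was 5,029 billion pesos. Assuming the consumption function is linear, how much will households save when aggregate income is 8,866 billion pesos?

S = 2048.12

MPC = (4208.72 − 2784.12)/(5029 − 2934) = 1424.6/2095 = 0.68
a = 2784.12 − 0.68(2934) = 2784.12 − 1995.12 = 789
C = 789 + 0.68(8866) = 6817.88
S = 8866 − 6817.88 = 2048.12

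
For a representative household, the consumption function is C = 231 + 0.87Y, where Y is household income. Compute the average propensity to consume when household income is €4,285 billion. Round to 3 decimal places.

C = 231 + 0.87(4285) = 3958.95
APC = C/Y = 3958.95/4285 = 0.924

APC = 0.924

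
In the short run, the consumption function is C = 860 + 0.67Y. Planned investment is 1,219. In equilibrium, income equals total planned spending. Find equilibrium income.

Y = 6300

Y = C + I = 860 + 0.67Y + 1219
Y − 0.67Y = 2079
0.33Y = 2079, so Y = 2079/0.33 = 6300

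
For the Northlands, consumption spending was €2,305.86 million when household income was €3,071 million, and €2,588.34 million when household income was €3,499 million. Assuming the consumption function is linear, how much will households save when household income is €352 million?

S = -159.32

MPC = (2588.34 − 2305.86)/(3499 − 3071) = 282.48/428 = 0.66
a = 2305.86 − 0.66(3071) = 2305.86 − 2026.86 = 279
C = 279 + 0.66(352) = 511.32
S = 352 − 511.32 = -159.32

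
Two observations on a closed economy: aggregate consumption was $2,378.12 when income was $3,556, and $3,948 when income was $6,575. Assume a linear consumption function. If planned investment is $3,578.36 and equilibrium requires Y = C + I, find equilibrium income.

MPC = (3948 − 2378.12)/(6575 − 3556) = 1569.88/3019 = 0.52
a = 2378.12 − 0.52(3556) = 529
Equilibrium: Y = 529 + 0.52Y + 3578.36
0.48Y = 4107.36, so Y = 4107.36/0.48 = 8557

Y = 8557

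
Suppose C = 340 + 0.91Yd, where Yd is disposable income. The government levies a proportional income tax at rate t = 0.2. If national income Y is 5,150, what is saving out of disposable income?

Yd = (1 − 0.2)(5150) = 0.8(5150) = 4120
C = 340 + 0.91(4120) = 340 + 3749.2 = 4089.2
S = Yd − C = 4120 − 4089.2 = 30.8

S = 30.8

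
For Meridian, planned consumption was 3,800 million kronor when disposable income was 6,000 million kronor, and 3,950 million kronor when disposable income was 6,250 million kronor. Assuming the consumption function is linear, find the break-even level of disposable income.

Y = 500

MPC = (3950 − 3800)/(6250 − 6000) = 150/250 = 0.6
a = 3800 − 0.6(6000) = 3800 − 3600 = 200
Break-even: Y = a/(1−MPC) = 200/0.4 = 500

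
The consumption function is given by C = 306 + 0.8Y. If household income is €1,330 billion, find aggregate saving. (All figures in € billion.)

S = -40

C = 306 + 0.8(1330) = 306 + 1064 = 1370
S = Y − C = 1330 − 1370 = -40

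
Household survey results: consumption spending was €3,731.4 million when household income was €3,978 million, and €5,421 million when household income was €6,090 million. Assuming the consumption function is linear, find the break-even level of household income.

MPC = (5421 − 3731.4)/(6090 − 3978) = 1689.6/2112 = 0.8
a = 3731.4 − 0.8(3978) = 3731.4 − 3182.4 = 549
Break-even: Y = a/(1−MPC) = 549/0.2 = 2745

Y = 2745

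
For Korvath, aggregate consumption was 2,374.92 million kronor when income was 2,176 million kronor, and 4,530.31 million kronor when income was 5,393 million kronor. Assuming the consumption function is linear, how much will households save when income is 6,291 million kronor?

MPC = (4530.31 − 2374.92)/(5393 − 2176) = 2155.39/3217 = 0.67
a = 2374.92 − 0.67(2176) = 2374.92 − 1457.92 = 917
C = 917 + 0.67(6291) = 5131.97
S = 6291 − 5131.97 = 1159.03

S = 1159.03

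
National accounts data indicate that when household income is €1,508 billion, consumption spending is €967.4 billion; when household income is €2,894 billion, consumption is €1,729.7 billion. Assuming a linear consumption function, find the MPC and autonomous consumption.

MPC = 0.55; a = 138

MPC = ΔC/ΔY = (1729.7 − 967.4)/(2894 − 1508) = 762.3/1386 = 0.55
a = C − MPC·Y = 967.4 − 0.55(1508) = 967.4 − 829.4 = 138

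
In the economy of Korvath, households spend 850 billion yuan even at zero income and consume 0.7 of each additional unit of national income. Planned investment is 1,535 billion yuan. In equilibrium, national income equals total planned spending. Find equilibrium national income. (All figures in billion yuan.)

Y = C + I = 850 + 0.7Y + 1535
Y − 0.7Y = 2385
0.3Y = 2385, so Y = 2385/0.3 = 7950

Y = 7950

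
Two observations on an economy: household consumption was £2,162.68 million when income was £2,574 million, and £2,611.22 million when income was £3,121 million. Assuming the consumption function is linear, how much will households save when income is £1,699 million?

S = 253.82

MPC = (2611.22 − 2162.68)/(3121 − 2574) = 448.54/547 = 0.82
a = 2162.68 − 0.82(2574) = 2162.68 − 2110.68 = 52
C = 52 + 0.82(1699) = 1445.18
S = 1699 − 1445.18 = 253.82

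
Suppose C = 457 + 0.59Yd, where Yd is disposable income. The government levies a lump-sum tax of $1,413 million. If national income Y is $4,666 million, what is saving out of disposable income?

Yd = Y − T = 4666 − 1413 = 3253
C = 457 + 0.59(3253) = 457 + 1919.27 = 2376.27
S = Yd − C = 3253 − 2376.27 = 876.73

S = 876.73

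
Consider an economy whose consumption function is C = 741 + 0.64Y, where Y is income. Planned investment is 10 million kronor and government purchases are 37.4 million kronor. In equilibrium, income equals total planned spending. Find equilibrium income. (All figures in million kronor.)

Y = C + I + G = 741 + 0.64Y + 10 + 37.4
Y − 0.64Y = 788.4
0.36Y = 788.4, so Y = 788.4/0.36 = 2190

Y = 2190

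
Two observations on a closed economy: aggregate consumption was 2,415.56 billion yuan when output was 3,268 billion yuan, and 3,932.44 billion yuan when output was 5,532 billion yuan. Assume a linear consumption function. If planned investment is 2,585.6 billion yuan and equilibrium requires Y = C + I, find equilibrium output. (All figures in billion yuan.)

Y = 8520

MPC = (3932.44 − 2415.56)/(5532 − 3268) = 1516.88/2264 = 0.67
a = 2415.56 − 0.67(3268) = 226
Equilibrium: Y = 226 + 0.67Y + 2585.6
0.33Y = 2811.6, so Y = 2811.6/0.33 = 8520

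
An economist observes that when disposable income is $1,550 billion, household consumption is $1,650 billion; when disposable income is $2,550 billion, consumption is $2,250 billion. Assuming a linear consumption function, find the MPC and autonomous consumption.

MPC = ΔC/ΔY = (2250 − 1650)/(2550 − 1550) = 600/1000 = 0.6
a = C − MPC·Y = 1650 − 0.6(1550) = 1650 − 930 = 720

MPC = 0.6; a = 720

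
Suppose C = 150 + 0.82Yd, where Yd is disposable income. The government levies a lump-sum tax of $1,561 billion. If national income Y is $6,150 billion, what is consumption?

Yd = Y − T = 6150 − 1561 = 4589
C = 150 + 0.82(4589) = 150 + 3762.98 = 3912.98

C = 3912.98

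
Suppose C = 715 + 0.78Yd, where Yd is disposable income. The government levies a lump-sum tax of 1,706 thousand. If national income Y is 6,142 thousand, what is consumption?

C = 4175.08

Yd = Y − T = 6142 − 1706 = 4436
C = 715 + 0.78(4436) = 715 + 3460.08 = 4175.08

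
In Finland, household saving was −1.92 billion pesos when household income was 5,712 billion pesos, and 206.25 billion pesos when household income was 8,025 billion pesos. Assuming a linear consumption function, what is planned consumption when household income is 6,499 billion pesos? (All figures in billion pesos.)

C = 6430.09

MPS = ΔS/ΔY = (206.25 − (-1.92))/(8025 − 5712) = 208.17/2313 = 0.09
MPC = 1 − MPS = 0.91
Autonomous saving = -1.92 − 0.09(5712) = -516, so a = 516
C = 516 + 0.91(6499) = 516 + 5914.09 = 6430.09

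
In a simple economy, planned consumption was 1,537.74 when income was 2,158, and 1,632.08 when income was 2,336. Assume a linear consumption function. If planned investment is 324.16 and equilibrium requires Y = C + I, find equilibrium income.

Y = 1528

MPC = (1632.08 − 1537.74)/(2336 − 2158) = 94.34/178 = 0.53
a = 1537.74 − 0.53(2158) = 394
Equilibrium: Y = 394 + 0.53Y + 324.16
0.47Y = 718.16, so Y = 718.16/0.47 = 1528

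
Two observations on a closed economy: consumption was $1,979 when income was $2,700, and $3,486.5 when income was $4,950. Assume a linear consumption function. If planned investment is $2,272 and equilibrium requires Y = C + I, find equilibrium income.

MPC = (3486.5 − 1979)/(4950 − 2700) = 1507.5/2250 = 0.67
a = 1979 − 0.67(2700) = 170
Equilibrium: Y = 170 + 0.67Y + 2272
0.33Y = 2442, so Y = 2442/0.33 = 7400

Y = 7400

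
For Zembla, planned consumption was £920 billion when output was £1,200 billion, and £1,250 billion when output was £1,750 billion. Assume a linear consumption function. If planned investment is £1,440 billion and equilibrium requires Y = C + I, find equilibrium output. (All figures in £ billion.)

MPC = (1250 − 920)/(1750 − 1200) = 330/550 = 0.6
a = 920 − 0.6(1200) = 200
Equilibrium: Y = 200 + 0.6Y + 1440
0.4Y = 1640, so Y = 1640/0.4 = 4100

Y = 4100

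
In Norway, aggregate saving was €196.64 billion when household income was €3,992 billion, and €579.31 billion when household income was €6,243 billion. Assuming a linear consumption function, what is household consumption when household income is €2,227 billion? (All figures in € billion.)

C = 2330.41

MPS = ΔS/ΔY = (579.31 − 196.64)/(6243 − 3992) = 382.67/2251 = 0.17
MPC = 1 − MPS = 0.83
Autonomous saving = 196.64 − 0.17(3992) = -482, so a = 482
C = 482 + 0.83(2227) = 482 + 1848.41 = 2330.41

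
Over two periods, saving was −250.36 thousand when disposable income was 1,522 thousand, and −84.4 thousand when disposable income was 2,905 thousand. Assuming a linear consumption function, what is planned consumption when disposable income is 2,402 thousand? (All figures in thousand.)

MPS = ΔS/ΔY = (-84.4 − (-250.36))/(2905 − 1522) = 165.96/1383 = 0.12
MPC = 1 − MPS = 0.88
Autonomous saving = -250.36 − 0.12(1522) = -433, so a = 433
C = 433 + 0.88(2402) = 433 + 2113.76 = 2546.76

C = 2546.76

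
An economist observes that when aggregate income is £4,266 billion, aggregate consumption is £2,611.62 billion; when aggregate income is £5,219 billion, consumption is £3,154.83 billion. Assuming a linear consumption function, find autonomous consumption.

MPC = ΔC/ΔY = (3154.83 − 2611.62)/(5219 − 4266) = 543.21/953 = 0.57
a = C − MPC·Y = 2611.62 − 0.57(4266) = 2611.62 − 2431.62 = 180

a = 180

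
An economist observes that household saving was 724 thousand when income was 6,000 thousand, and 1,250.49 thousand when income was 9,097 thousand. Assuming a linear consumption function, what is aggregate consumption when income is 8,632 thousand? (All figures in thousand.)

C = 7460.56

MPS = ΔS/ΔY = (1250.49 − 724)/(9097 − 6000) = 526.49/3097 = 0.17
MPC = 1 − MPS = 0.83
Autonomous saving = 724 − 0.17(6000) = -296, so a = 296
C = 296 + 0.83(8632) = 296 + 7164.56 = 7460.56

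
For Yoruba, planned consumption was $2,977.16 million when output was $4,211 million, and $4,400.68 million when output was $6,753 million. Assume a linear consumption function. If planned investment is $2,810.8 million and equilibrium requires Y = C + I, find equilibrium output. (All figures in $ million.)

MPC = (4400.68 − 2977.16)/(6753 − 4211) = 1423.52/2542 = 0.56
a = 2977.16 − 0.56(4211) = 619
Equilibrium: Y = 619 + 0.56Y + 2810.8
0.44Y = 3429.8, so Y = 3429.8/0.44 = 7795

Y = 7795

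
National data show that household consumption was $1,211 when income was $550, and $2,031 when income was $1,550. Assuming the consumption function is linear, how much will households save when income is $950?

S = -589

MPC = (2031 − 1211)/(1550 − 550) = 820/1000 = 0.82
a = 1211 − 0.82(550) = 1211 − 451 = 760
C = 760 + 0.82(950) = 1539
S = 950 − 1539 = -589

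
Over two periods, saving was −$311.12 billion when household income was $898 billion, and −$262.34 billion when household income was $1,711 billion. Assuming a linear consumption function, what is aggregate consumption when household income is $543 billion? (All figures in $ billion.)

C = 875.42

MPS = ΔS/ΔY = (-262.34 − (-311.12))/(1711 − 898) = 48.78/813 = 0.06
MPC = 1 − MPS = 0.94
Autonomous saving = -311.12 − 0.06(898) = -365, so a = 365
C = 365 + 0.94(543) = 365 + 510.42 = 875.42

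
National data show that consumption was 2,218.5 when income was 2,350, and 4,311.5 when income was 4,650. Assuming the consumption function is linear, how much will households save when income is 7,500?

MPC = (4311.5 − 2218.5)/(4650 − 2350) = 2093/2300 = 0.91
a = 2218.5 − 0.91(2350) = 2218.5 − 2138.5 = 80
C = 80 + 0.91(7500) = 6905
S = 7500 − 6905 = 595

S = 595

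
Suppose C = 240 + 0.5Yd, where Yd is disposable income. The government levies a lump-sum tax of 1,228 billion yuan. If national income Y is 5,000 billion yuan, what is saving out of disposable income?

S = 1646

Yd = Y − T = 5000 − 1228 = 3772
C = 240 + 0.5(3772) = 240 + 1886 = 2126
S = Yd − C = 3772 − 2126 = 1646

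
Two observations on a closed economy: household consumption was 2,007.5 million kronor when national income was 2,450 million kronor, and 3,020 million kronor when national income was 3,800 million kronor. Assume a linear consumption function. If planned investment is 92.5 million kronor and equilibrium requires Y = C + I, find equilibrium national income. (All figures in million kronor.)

Y = 1050

MPC = (3020 − 2007.5)/(3800 − 2450) = 1012.5/1350 = 0.75
a = 2007.5 − 0.75(2450) = 170
Equilibrium: Y = 170 + 0.75Y + 92.5
0.25Y = 262.5, so Y = 262.5/0.25 = 1050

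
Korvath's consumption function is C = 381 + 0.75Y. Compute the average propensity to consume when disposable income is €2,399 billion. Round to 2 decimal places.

APC = 0.91

C = 381 + 0.75(2399) = 2180.25
APC = C/Y = 2180.25/2399 = 0.91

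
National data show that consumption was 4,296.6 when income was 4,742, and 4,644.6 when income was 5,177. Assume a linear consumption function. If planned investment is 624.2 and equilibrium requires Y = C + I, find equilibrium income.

Y = 5636

MPC = (4644.6 − 4296.6)/(5177 − 4742) = 348/435 = 0.8
a = 4296.6 − 0.8(4742) = 503
Equilibrium: Y = 503 + 0.8Y + 624.2
0.2Y = 1127.2, so Y = 1127.2/0.2 = 5636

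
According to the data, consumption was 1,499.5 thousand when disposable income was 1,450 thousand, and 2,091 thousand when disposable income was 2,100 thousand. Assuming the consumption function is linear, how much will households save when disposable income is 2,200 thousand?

S = 18

MPC = (2091 − 1499.5)/(2100 − 1450) = 591.5/650 = 0.91
a = 1499.5 − 0.91(1450) = 1499.5 − 1319.5 = 180
C = 180 + 0.91(2200) = 2182
S = 2200 − 2182 = 18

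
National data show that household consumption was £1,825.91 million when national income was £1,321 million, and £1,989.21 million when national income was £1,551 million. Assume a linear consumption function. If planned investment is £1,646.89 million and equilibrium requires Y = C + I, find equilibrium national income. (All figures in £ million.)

MPC = (1989.21 − 1825.91)/(1551 − 1321) = 163.3/230 = 0.71
a = 1825.91 − 0.71(1321) = 888
Equilibrium: Y = 888 + 0.71Y + 1646.89
0.29Y = 2534.89, so Y = 2534.89/0.29 = 8741

Y = 8741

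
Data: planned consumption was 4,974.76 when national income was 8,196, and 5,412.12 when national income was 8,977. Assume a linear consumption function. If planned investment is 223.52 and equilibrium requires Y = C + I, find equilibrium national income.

Y = 1383

MPC = (5412.12 − 4974.76)/(8977 − 8196) = 437.36/781 = 0.56
a = 4974.76 − 0.56(8196) = 385
Equilibrium: Y = 385 + 0.56Y + 223.52
0.44Y = 608.52, so Y = 608.52/0.44 = 1383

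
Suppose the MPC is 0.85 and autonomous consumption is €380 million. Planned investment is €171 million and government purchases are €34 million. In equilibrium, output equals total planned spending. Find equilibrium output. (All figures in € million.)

Y = C + I + G = 380 + 0.85Y + 171 + 34
Y − 0.85Y = 585
0.15Y = 585, so Y = 585/0.15 = 3900

Y = 3900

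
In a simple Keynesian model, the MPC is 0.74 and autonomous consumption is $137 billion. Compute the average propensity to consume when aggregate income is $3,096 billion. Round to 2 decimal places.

APC = 0.78

C = 137 + 0.74(3096) = 2428.04
APC = C/Y = 2428.04/3096 = 0.78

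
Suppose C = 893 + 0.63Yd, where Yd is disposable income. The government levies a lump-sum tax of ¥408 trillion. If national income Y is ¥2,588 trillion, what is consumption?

C = 2266.4

Yd = Y − T = 2588 − 408 = 2180
C = 893 + 0.63(2180) = 893 + 1373.4 = 2266.4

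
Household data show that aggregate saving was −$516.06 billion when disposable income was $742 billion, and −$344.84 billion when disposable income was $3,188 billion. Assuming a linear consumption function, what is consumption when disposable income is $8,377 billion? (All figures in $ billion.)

MPS = ΔS/ΔY = (-344.84 − (-516.06))/(3188 − 742) = 171.22/2446 = 0.07
MPC = 1 − MPS = 0.93
Autonomous saving = -516.06 − 0.07(742) = -568, so a = 568
C = 568 + 0.93(8377) = 568 + 7790.61 = 8358.61

C = 8358.61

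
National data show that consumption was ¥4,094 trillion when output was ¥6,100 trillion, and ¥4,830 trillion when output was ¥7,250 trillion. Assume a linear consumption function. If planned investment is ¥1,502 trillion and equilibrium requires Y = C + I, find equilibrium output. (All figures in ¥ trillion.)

Y = 4700

MPC = (4830 − 4094)/(7250 − 6100) = 736/1150 = 0.64
a = 4094 − 0.64(6100) = 190
Equilibrium: Y = 190 + 0.64Y + 1502
0.36Y = 1692, so Y = 1692/0.36 = 4700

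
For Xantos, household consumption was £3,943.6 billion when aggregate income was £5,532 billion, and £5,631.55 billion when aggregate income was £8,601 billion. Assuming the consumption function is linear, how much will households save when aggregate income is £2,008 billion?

MPC = (5631.55 − 3943.6)/(8601 − 5532) = 1687.95/3069 = 0.55
a = 3943.6 − 0.55(5532) = 3943.6 − 3042.6 = 901
C = 901 + 0.55(2008) = 2005.4
S = 2008 − 2005.4 = 2.6

S = 2.6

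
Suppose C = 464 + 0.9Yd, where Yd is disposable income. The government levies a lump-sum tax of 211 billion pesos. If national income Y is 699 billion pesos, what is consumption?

Yd = Y − T = 699 − 211 = 488
C = 464 + 0.9(488) = 464 + 439.2 = 903.2

C = 903.2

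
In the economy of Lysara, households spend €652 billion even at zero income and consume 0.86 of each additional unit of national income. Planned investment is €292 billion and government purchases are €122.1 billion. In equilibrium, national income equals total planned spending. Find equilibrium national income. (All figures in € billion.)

Y = C + I + G = 652 + 0.86Y + 292 + 122.1
Y − 0.86Y = 1066.1
0.14Y = 1066.1, so Y = 1066.1/0.14 = 7615

Y = 7615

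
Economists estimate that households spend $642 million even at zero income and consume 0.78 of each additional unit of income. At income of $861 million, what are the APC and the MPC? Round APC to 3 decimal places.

MPC = 0.78 (the slope of the consumption function)
C = 642 + 0.78(861) = 1313.58, so APC = 1313.58/861 = 1.526

APC = 1.526; MPC = 0.78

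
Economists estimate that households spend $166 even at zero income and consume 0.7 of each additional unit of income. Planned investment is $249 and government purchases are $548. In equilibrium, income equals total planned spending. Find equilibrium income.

Y = 3210

Y = C + I + G = 166 + 0.7Y + 249 + 548
Y − 0.7Y = 963
0.3Y = 963, so Y = 963/0.3 = 3210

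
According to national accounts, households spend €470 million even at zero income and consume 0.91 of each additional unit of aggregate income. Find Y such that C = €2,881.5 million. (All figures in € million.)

470 + 0.91Y = 2881.5
0.91Y = 2411.5, so Y = 2411.5/0.91 = 2650

Y = 2650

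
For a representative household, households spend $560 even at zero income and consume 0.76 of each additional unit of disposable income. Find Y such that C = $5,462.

560 + 0.76Y = 5462
0.76Y = 4902, so Y = 4902/0.76 = 6450

Y = 6450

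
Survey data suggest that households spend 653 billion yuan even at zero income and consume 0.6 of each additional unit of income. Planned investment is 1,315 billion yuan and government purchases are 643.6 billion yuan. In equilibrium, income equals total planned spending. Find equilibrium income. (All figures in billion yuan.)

Y = C + I + G = 653 + 0.6Y + 1315 + 643.6
Y − 0.6Y = 2611.6
0.4Y = 2611.6, so Y = 2611.6/0.4 = 6529

Y = 6529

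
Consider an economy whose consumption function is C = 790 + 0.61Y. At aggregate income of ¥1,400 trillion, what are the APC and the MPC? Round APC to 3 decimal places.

MPC = 0.61 (the slope of the consumption function)
C = 790 + 0.61(1400) = 1644, so APC = 1644/1400 = 1.174

APC = 1.174; MPC = 0.61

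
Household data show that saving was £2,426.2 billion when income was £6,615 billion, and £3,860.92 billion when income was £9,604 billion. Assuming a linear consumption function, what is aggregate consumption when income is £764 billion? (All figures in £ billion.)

MPS = ΔS/ΔY = (3860.92 − 2426.2)/(9604 − 6615) = 1434.72/2989 = 0.48
MPC = 1 − MPS = 0.52
Autonomous saving = 2426.2 − 0.48(6615) = -749, so a = 749
C = 749 + 0.52(764) = 749 + 397.28 = 1146.28

C = 1146.28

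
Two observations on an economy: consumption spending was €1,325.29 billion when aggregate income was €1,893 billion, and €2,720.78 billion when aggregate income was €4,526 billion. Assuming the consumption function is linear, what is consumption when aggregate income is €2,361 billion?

MPC = (2720.78 − 1325.29)/(4526 − 1893) = 1395.49/2633 = 0.53
a = 1325.29 − 0.53(1893) = 1325.29 − 1003.29 = 322
C = 322 + 0.53(2361) = 322 + 1251.33 = 1573.33

C = 1573.33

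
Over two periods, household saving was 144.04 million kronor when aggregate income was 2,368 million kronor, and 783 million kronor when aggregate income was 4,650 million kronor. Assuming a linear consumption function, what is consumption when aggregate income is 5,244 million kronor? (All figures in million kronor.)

C = 4294.68

MPS = ΔS/ΔY = (783 − 144.04)/(4650 − 2368) = 638.96/2282 = 0.28
MPC = 1 − MPS = 0.72
Autonomous saving = 144.04 − 0.28(2368) = -519, so a = 519
C = 519 + 0.72(5244) = 519 + 3775.68 = 4294.68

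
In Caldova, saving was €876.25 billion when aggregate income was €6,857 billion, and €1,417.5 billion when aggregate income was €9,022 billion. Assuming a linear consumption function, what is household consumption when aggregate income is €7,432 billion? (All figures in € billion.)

MPS = ΔS/ΔY = (1417.5 − 876.25)/(9022 − 6857) = 541.25/2165 = 0.25
MPC = 1 − MPS = 0.75
Autonomous saving = 876.25 − 0.25(6857) = -838, so a = 838
C = 838 + 0.75(7432) = 838 + 5574 = 6412

C = 6412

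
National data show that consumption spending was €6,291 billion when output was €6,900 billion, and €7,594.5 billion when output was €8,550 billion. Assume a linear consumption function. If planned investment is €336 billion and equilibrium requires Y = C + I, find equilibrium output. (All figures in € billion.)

Y = 5600

MPC = (7594.5 − 6291)/(8550 − 6900) = 1303.5/1650 = 0.79
a = 6291 − 0.79(6900) = 840
Equilibrium: Y = 840 + 0.79Y + 336
0.21Y = 1176, so Y = 1176/0.21 = 5600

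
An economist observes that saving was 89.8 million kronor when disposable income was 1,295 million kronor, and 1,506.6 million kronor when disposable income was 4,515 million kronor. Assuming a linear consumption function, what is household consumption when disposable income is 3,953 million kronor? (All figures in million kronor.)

MPS = ΔS/ΔY = (1506.6 − 89.8)/(4515 − 1295) = 1416.8/3220 = 0.44
MPC = 1 − MPS = 0.56
Autonomous saving = 89.8 − 0.44(1295) = -480, so a = 480
C = 480 + 0.56(3953) = 480 + 2213.68 = 2693.68

C = 2693.68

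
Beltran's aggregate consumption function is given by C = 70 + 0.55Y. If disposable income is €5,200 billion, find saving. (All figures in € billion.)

C = 70 + 0.55(5200) = 70 + 2860 = 2930
S = Y − C = 5200 − 2930 = 2270

S = 2270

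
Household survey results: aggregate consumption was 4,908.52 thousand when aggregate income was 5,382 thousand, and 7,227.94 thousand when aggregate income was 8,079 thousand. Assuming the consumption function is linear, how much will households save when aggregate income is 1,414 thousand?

S = -82.04

MPC = (7227.94 − 4908.52)/(8079 − 5382) = 2319.42/2697 = 0.86
a = 4908.52 − 0.86(5382) = 4908.52 − 4628.52 = 280
C = 280 + 0.86(1414) = 1496.04
S = 1414 − 1496.04 = -82.04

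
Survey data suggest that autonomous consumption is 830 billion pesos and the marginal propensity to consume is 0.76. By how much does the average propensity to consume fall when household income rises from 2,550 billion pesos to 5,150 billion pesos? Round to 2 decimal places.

ΔAPC = 0.16

At Y = 2550: C = 830 + 0.76(2550) = 2768, APC = 2768/2550 = 1.085
At Y = 5150: C = 4744, APC = 4744/5150 = 0.921
Fall in APC = 1.085 − 0.921 = 0.164 ≈ 0.16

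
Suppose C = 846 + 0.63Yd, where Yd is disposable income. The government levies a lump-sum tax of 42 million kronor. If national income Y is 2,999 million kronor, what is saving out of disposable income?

Yd = Y − T = 2999 − 42 = 2957
C = 846 + 0.63(2957) = 846 + 1862.91 = 2708.91
S = Yd − C = 2957 − 2708.91 = 248.09

S = 248.09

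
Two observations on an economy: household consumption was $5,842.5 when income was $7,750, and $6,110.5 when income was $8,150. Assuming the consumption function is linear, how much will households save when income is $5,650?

S = 1214.5

MPC = (6110.5 − 5842.5)/(8150 − 7750) = 268/400 = 0.67
a = 5842.5 − 0.67(7750) = 5842.5 − 5192.5 = 650
C = 650 + 0.67(5650) = 4435.5
S = 5650 − 4435.5 = 1214.5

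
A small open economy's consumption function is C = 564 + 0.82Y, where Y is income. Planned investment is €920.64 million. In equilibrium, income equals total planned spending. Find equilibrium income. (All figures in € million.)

Y = 8248

Y = C + I = 564 + 0.82Y + 920.64
Y − 0.82Y = 1484.64
0.18Y = 1484.64, so Y = 1484.64/0.18 = 8248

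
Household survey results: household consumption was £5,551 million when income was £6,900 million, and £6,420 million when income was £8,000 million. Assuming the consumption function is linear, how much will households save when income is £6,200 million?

MPC = (6420 − 5551)/(8000 − 6900) = 869/1100 = 0.79
a = 5551 − 0.79(6900) = 5551 − 5451 = 100
C = 100 + 0.79(6200) = 4998
S = 6200 − 4998 = 1202

S = 1202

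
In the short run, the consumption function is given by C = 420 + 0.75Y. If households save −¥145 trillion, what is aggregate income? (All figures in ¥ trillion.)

S = Y − C = -420 + 0.25Y
-420 + 0.25Y = -145, so 0.25Y = 275 and Y = 1100

Y = 1100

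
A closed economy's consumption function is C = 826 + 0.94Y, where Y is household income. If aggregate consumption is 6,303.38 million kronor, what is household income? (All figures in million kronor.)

Y = 5827

826 + 0.94Y = 6303.38
0.94Y = 5477.38, so Y = 5477.38/0.94 = 5827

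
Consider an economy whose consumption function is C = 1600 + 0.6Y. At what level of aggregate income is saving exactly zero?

At break-even, C = Y: 1600 + 0.6Y = Y
0.4Y = 1600, so Y = 1600/0.4 = 4000

Y = 4000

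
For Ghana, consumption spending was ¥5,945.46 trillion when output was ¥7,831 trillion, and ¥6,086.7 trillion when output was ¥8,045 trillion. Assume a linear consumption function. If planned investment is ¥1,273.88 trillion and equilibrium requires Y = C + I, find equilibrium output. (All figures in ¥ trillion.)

Y = 6032

MPC = (6086.7 − 5945.46)/(8045 − 7831) = 141.24/214 = 0.66
a = 5945.46 − 0.66(7831) = 777
Equilibrium: Y = 777 + 0.66Y + 1273.88
0.34Y = 2050.88, so Y = 2050.88/0.34 = 6032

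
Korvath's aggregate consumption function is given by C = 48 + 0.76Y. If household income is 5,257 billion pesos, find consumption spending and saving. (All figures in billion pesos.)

C = 48 + 0.76(5257) = 48 + 3995.32 = 4043.32
S = Y − C = 5257 − 4043.32 = 1213.68

C = 4043.32; S = 1213.68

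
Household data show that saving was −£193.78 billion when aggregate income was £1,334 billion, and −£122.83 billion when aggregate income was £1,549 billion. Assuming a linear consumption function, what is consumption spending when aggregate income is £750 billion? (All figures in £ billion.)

MPS = ΔS/ΔY = (-122.83 − (-193.78))/(1549 − 1334) = 70.95/215 = 0.33
MPC = 1 − MPS = 0.67
Autonomous saving = -193.78 − 0.33(1334) = -634, so a = 634
C = 634 + 0.67(750) = 634 + 502.5 = 1136.5

C = 1136.5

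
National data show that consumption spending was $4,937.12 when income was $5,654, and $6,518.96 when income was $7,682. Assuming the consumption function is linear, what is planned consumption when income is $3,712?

MPC = (6518.96 − 4937.12)/(7682 − 5654) = 1581.84/2028 = 0.78
a = 4937.12 − 0.78(5654) = 4937.12 − 4410.12 = 527
C = 527 + 0.78(3712) = 527 + 2895.36 = 3422.36

C = 3422.36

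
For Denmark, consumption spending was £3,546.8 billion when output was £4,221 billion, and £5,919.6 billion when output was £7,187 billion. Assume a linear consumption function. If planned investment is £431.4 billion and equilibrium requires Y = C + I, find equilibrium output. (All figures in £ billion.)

MPC = (5919.6 − 3546.8)/(7187 − 4221) = 2372.8/2966 = 0.8
a = 3546.8 − 0.8(4221) = 170
Equilibrium: Y = 170 + 0.8Y + 431.4
0.2Y = 601.4, so Y = 601.4/0.2 = 3007

Y = 3007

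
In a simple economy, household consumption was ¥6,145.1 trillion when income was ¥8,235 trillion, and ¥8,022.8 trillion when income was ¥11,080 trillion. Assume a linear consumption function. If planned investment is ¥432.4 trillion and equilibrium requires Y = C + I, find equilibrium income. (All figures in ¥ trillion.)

Y = 3360

MPC = (8022.8 − 6145.1)/(11080 − 8235) = 1877.7/2845 = 0.66
a = 6145.1 − 0.66(8235) = 710
Equilibrium: Y = 710 + 0.66Y + 432.4
0.34Y = 1142.4, so Y = 1142.4/0.34 = 3360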